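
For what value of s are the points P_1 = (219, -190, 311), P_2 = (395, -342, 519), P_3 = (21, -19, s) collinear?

Collinearity requires P_1P_2 × P_1P_3 = 0; each component is linear in s.
The x-component gives (-152)s + (11704) = 0, so s = 77.
The remaining components then also vanish.

77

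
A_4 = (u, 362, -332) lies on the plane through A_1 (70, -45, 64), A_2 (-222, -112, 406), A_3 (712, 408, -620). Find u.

Coplanarity requires A_1A_2 · (A_1A_3 × A_1A_4) = 0.
A_1A_2 = (-292, -67, 342), A_1A_3 = (642, 453, -684); the triple product is linear in u with coefficient -109098 and constant term 51057864.
Setting it to zero: u = 468.

468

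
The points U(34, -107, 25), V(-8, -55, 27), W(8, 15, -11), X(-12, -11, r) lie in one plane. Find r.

Normal to plane UVW: n = (-2116, -1564, -3772); plane equation n·P = 1104.
Requiring n·X = 1104: (-3772)r + (42596) = 1104.
So r = 11.

11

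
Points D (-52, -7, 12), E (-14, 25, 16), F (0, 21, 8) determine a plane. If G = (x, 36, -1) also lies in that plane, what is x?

45

A normal to the plane is n = DE × DF = (-240, 360, -600).
G lies in the plane iff n · DG = 0.
This gives (-240)x + (10800) = 0, so x = 45.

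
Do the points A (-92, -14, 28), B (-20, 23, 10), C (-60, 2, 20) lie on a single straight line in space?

AB = (72, 37, -18), AC = (32, 16, -8).
AB × AC = (-8, 0, -32).
The cross product is nonzero, so the points do not lie on one line.

No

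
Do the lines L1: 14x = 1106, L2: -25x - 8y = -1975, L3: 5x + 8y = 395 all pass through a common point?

Yes

Intersecting L1 and L2: solving the 2×2 system gives (x, y) = (79, 0).
Substitute into L3: (5)(79) + (8)(0) = 395.
This equals 395, so (79, 0) lies on all three lines and they are concurrent.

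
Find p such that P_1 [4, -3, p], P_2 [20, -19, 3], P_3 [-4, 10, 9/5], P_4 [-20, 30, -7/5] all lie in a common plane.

71/5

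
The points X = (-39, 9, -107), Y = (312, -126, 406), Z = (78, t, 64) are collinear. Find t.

-36

Collinearity requires XY × XZ = 0; each component is linear in t.
The x-component gives (-513)t + (-18468) = 0, so t = -36.
The remaining components then also vanish.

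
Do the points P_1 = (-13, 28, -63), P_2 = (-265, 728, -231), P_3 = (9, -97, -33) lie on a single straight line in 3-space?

No

P_1P_2 = (-252, 700, -168), P_1P_3 = (22, -125, 30).
P_1P_2 × P_1P_3 = (0, 3864, 16100).
The cross product is nonzero, so the points do not lie on one line.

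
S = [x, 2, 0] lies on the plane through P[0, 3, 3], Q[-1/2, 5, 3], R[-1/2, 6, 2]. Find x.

A normal to the plane is n = PQ × PR = (-2, -1/2, -1/2).
S lies in the plane iff n · PS = 0.
This gives (-2)x + (2) = 0, so x = 1.

1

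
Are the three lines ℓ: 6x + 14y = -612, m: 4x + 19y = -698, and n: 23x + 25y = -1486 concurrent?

The three lines meet at one point iff the augmented coefficient matrix [aᵢ bᵢ cᵢ] has rank < 3, i.e. its determinant vanishes.
Here the determinant is 0.
It vanishes, so the lines are concurrent at (-32, -30).

Yes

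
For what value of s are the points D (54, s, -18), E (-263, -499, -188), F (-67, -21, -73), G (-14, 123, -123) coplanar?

The points are coplanar iff DE · (DF × DG) = 0.
Expanding, this is linear in s: (-15895)s + (4402915) = 0.
So s = 277.

277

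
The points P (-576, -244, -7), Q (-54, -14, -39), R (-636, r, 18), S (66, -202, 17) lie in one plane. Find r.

Normal to plane PQS: n = (6864, -33072, -125736); plane equation n·X = 4996056.
Requiring n·R = 4996056: (-33072)r + (-6628752) = 4996056.
So r = -703/2.

-703/2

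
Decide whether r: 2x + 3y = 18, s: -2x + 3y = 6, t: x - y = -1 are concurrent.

Yes

The three lines meet at one point iff the augmented coefficient matrix [aᵢ bᵢ cᵢ] has rank < 3, i.e. its determinant vanishes.
Here the determinant is 0.
It vanishes, so the lines are concurrent at (3, 4).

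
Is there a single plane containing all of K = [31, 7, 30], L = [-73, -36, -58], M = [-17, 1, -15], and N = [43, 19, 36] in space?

No

With K as base: KL = (-104, -43, -88), KM = (-48, -6, -45), KN = (12, 12, 6).
KM × KN = (504, -252, -504).
KL · (KM × KN) = 2772.
Since 2772 ≠ 0, the four points are not coplanar.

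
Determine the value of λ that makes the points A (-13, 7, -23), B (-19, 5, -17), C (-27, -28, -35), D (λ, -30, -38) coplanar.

Coplanarity ⇔ det[AB; AC; AD] = 0.
Expanding, this is linear in λ: (234)λ + (6084) = 0.
So λ = -26.

-26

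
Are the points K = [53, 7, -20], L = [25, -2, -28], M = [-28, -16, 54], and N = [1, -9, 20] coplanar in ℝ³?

No

The four points are coplanar iff the 3×3 determinant with rows KL, KM, KN is zero.
Rows: (-28, -9, -8), (-81, -23, 74), (-52, -16, 40).
Expanding along the first row: (-28)(264) − (-9)(608) + (-8)(100) = -2720.
Nonzero ⇒ not coplanar.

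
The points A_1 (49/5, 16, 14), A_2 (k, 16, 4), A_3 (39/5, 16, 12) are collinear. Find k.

-1/5

Direction A_1A_3 = (-2, 0, -2). From the z-coordinate of A_2, the parameter along the line is τ = (4 − 14)/(-2) = 5.
Then k = 49/5 + 5·(-2) = -1/5.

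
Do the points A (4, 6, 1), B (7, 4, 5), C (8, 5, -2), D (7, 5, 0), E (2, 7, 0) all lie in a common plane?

Yes

The plane through A, B, C has normal n = AB × AC = (10, 25, 5) and equation n·P = 195.
Checking the remaining points: n·D = 195, n·E = 195.
All equal 195, so all 5 points lie in one plane.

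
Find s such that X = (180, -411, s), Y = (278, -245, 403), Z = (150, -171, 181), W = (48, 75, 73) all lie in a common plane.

The points are coplanar iff XY · (XZ × XW) = 0.
Expanding, this is linear in s: (23940)s + (-3614940) = 0.
So s = 151.

151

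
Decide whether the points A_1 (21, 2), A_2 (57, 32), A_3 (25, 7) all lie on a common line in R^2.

A_1A_2 = (36, 30), A_1A_3 = (4, 5).
Twice the signed area of △A_1A_2A_3 is (36)(5) − (30)(4) = 60.
The area is nonzero, so the three points are not collinear.

No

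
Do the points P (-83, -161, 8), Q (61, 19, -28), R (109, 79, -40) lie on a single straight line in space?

Yes

PQ = (144, 180, -36), PR = (192, 240, -48).
Each component of PR is 4/3 times the corresponding component of PQ, so PR = 4/3·PQ and the points are collinear.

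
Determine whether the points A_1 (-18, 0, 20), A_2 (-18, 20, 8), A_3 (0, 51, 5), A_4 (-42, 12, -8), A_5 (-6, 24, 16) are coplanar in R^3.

The plane through A_1, A_2, A_3 has normal n = A_1A_2 × A_1A_3 = (312, -216, -360) and equation n·P = -12816.
Checking the remaining points: n·A_4 = -12816, n·A_5 = -12816.
All equal -12816, so all 5 points lie in one plane.

Yes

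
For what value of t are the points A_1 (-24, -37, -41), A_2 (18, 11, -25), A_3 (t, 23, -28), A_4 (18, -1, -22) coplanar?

Coplanarity ⇔ det[A_1A_2; A_1A_3; A_1A_4] = 0.
Expanding, this is linear in t: (-336)t + (6048) = 0.
So t = 18.

18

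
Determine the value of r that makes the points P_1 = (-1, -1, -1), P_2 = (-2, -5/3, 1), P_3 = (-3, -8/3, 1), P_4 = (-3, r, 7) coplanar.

-5/3

The points are coplanar iff P_1P_2 · (P_1P_3 × P_1P_4) = 0.
Expanding, this is linear in r: (-2)r + (-10/3) = 0.
So r = -5/3.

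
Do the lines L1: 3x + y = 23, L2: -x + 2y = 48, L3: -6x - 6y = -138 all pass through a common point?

No

Lines aᵢx + bᵢy = cᵢ with pairwise distinct directions are concurrent exactly when det[aᵢ bᵢ cᵢ] = 0.
Here the determinant is 24.
Nonzero, so no common point exists.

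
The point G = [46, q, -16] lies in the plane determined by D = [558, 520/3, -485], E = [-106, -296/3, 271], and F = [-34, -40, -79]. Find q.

The plane through D, E, F has equation 50848x − 177968y − (58112/3)z = 20760512/3.
Substituting G: (-177968)q + (7946816/3) = 20760512/3, so q = -24.

-24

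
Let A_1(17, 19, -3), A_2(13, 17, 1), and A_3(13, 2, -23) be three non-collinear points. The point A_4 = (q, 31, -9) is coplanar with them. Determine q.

A normal to the plane is n = A_1A_2 × A_1A_3 = (108, -96, 60).
A_4 lies in the plane iff n · A_1A_4 = 0.
This gives (108)q + (-3348) = 0, so q = 31.

31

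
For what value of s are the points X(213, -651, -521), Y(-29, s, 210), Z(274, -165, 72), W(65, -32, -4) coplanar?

Normal to plane XZW: n = (-115805, -119301, 109687); plane equation n·P = -4148441.
Requiring n·Y = -4148441: (-119301)s + (26392615) = -4148441.
So s = 256.

256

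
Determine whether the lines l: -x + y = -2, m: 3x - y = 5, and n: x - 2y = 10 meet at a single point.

No

Intersecting l and m: solving the 2×2 system gives (x, y) = (3/2, -1/2).
Substitute into n: (1)(3/2) + (-2)(-1/2) = 5/2.
But n requires 10 ≠ 5/2, so the three lines have no common point.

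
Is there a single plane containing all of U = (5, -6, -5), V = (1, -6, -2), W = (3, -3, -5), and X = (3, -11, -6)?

No

With U as base: UV = (-4, 0, 3), UW = (-2, 3, 0), UX = (-2, -5, -1).
UW × UX = (-3, -2, 16).
UV · (UW × UX) = 60.
Since 60 ≠ 0, the four points are not coplanar.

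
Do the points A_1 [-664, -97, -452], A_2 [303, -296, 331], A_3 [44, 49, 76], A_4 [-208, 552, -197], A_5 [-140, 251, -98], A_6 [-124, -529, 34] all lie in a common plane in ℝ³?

The plane through A_1, A_2, A_3 has normal n = A_1A_2 × A_1A_3 = (-219390, 43788, 282074) and equation n·P = 13930076.
Checking the remaining points: n·A_4 = 14235518, n·A_5 = 14062136, n·A_6 = 13631024.
Since n·A_4 = 14235518 ≠ 13930076, A_4 is off the plane and the points are not all coplanar.

No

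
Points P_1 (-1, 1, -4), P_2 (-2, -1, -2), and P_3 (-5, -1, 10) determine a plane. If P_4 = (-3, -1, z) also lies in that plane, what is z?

2

The plane through P_1, P_2, P_3 has equation −24x + 6y − 6z = 54.
Substituting P_4: (-6)z + (66) = 54, so z = 2.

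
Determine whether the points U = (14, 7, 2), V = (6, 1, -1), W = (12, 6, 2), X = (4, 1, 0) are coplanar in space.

No

With U as base: UV = (-8, -6, -3), UW = (-2, -1, 0), UX = (-10, -6, -2).
UW × UX = (2, -4, 2).
UV · (UW × UX) = 2.
Since 2 ≠ 0, the four points are not coplanar.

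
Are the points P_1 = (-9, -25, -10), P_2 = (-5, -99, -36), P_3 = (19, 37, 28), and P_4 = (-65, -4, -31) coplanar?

Yes

A normal to the plane through P_1, P_2, P_3 is n = P_1P_2 × P_1P_3 = (-1200, -880, 2320).
The plane has equation n·P = 9600. For P_4: n·P_4 = 9600.
Equal, so P_4 lies in the plane and all four are coplanar.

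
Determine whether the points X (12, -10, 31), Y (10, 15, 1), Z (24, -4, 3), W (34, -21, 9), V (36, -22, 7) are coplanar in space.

Yes

The plane through X, Y, Z has normal n = XY × XZ = (-520, -416, -312) and equation n·P = -11752.
Checking the remaining points: n·W = -11752, n·V = -11752.
All equal -11752, so all 5 points lie in one plane.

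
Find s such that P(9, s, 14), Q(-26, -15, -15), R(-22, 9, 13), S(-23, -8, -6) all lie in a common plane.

Coplanarity ⇔ det[PQ; PR; PS] = 0.
Expanding, this is linear in s: (-48)s + (-144) = 0.
So s = -3.

-3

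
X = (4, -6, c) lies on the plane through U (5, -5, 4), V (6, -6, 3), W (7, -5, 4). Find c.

3

A normal to the plane is n = UV × UW = (0, -2, 2).
X lies in the plane iff n · UX = 0.
This gives (2)c + (-6) = 0, so c = 3.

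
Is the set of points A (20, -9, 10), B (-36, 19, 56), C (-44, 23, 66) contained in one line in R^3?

AB = (-56, 28, 46), AC = (-64, 32, 56).
AB × AC = (96, 192, 0).
The cross product is nonzero, so the points do not lie on one line.

No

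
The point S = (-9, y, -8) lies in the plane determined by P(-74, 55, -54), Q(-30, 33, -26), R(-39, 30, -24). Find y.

A normal to the plane is n = PQ × PR = (40, -340, -330).
S lies in the plane iff n · PS = 0.
This gives (-340)y + (6120) = 0, so y = 18.

18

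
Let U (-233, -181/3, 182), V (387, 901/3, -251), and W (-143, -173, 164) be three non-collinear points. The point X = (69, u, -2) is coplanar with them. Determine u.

49/3

Coplanarity requires UV · (UW × UX) = 0.
UV = (620, 1082/3, -433), UW = (90, -338/3, -18); the triple product is linear in u with coefficient -27810 and constant term 454230.
Setting it to zero: u = 49/3.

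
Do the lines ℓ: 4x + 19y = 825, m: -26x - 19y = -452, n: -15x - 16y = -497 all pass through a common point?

Lines aᵢx + bᵢy = cᵢ with pairwise distinct directions are concurrent exactly when det[aᵢ bᵢ cᵢ] = 0.
Here the determinant is 221.
Nonzero, so no common point exists.

No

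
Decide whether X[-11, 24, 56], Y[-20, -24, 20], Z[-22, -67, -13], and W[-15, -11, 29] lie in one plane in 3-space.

With X as base: XY = (-9, -48, -36), XZ = (-11, -91, -69), XW = (-4, -35, -27).
XZ × XW = (42, -21, 21).
XY · (XZ × XW) = -126.
Since -126 ≠ 0, the four points are not coplanar.

No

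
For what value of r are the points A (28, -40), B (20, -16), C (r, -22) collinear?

22

Collinearity: (C − A) must be parallel to (B − A) = (-8, 24).
Cross-multiplying the components: (r − 28)·(24) = (18)·(-8).
Solving gives r = 22.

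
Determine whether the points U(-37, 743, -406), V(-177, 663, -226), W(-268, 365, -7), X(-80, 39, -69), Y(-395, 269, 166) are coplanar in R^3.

The plane through U, V, W has normal n = UV × UW = (36120, 14280, 34440) and equation n·P = -4709040.
Checking the remaining points: n·X = -4709040, n·Y = -4709040.
All equal -4709040, so all 5 points lie in one plane.

Yes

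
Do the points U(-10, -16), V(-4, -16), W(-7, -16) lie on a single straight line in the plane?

Yes

UV = (6, 0), UW = (3, 0).
det[UV; UW] = (6)(0) − (0)(3) = 0.
The determinant is zero, so the points are collinear.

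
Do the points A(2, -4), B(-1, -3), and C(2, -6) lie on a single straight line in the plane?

No

AB = (-3, 1), AC = (0, -2).
If collinear, AC would be a scalar multiple of AB. But (-3)·(-2) ≠ (1)·(0) (difference 6), so they are not parallel; the points are not collinear.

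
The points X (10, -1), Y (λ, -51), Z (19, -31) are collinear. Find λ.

25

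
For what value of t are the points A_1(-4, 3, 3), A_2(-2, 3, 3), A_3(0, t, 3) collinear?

Collinearity requires A_1A_2 × A_1A_3 = 0; each component is linear in t.
The z-component gives (2)t + (-6) = 0, so t = 3.
The remaining components then also vanish.

3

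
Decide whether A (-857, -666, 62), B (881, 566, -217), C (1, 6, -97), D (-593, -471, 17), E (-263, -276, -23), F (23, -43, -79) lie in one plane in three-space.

The plane through A, B, C has normal n = AB × AC = (-8400, 36960, 110880) and equation n·P = -10542000.
Checking the remaining points: n·D = -10542000, n·E = -10542000, n·F = -10542000.
All equal -10542000, so all 6 points lie in one plane.

Yes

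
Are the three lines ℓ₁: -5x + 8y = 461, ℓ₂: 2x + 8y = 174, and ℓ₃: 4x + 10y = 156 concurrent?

The three lines meet at one point iff the augmented coefficient matrix [aᵢ bᵢ cᵢ] has rank < 3, i.e. its determinant vanishes.
Here the determinant is 0.
It vanishes, so the lines are concurrent at (-41, 32).

Yes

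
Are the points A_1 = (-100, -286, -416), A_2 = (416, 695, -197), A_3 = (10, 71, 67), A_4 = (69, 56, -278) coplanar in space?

The four points are coplanar iff the 3×3 determinant with rows A_1A_2, A_1A_3, A_1A_4 is zero.
Rows: (516, 981, 219), (110, 357, 483), (169, 342, 138).
Expanding along the first row: (516)(-115920) − (981)(-66447) + (219)(-22713) = 395640.
Nonzero ⇒ not coplanar.

No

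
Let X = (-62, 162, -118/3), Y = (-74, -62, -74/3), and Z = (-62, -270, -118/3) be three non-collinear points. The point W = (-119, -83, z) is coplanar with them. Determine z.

Coplanarity requires XY · (XZ × XW) = 0.
XY = (-12, -224, 44/3), XZ = (0, -432, 0); the triple product is linear in z with coefficient 5184 and constant term -157248.
Setting it to zero: z = 91/3.

91/3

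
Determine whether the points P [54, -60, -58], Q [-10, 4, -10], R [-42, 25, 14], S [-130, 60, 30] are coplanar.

With P as base: PQ = (-64, 64, 48), PR = (-96, 85, 72), PS = (-184, 120, 88).
PR × PS = (-1160, -4800, 4120).
PQ · (PR × PS) = -35200.
Since -35200 ≠ 0, the four points are not coplanar.

No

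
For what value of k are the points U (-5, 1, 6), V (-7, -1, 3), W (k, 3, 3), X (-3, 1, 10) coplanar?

-6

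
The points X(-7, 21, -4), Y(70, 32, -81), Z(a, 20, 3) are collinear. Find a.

-14

Direction XY = (77, 11, -77). From the y-coordinate of Z, the parameter along the line is τ = (20 − 21)/11 = -1/11.
Then a = (-7) + (-1/11)·(77) = -14.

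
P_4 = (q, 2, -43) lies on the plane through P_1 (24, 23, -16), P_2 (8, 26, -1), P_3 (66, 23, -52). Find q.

A normal to the plane is n = P_1P_2 × P_1P_3 = (-108, 54, -126).
P_4 lies in the plane iff n · P_1P_4 = 0.
This gives (-108)q + (4860) = 0, so q = 45.

45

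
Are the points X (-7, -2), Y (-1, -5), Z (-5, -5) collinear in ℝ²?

XY = (6, -3), XZ = (2, -3).
If collinear, XZ would be a scalar multiple of XY. But (6)·(-3) ≠ (-3)·(2) (difference -12), so they are not parallel; the points are not collinear.

No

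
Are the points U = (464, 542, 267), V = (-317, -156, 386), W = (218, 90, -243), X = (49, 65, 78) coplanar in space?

No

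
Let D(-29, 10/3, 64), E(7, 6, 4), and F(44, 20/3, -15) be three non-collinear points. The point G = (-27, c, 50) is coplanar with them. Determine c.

Coplanarity requires DE · (DF × DG) = 0.
DE = (36, 8/3, -60), DF = (73, 10/3, -79); the triple product is linear in c with coefficient -1536 and constant term 6144.
Setting it to zero: c = 4.

4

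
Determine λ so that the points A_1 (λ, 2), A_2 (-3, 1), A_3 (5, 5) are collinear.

-1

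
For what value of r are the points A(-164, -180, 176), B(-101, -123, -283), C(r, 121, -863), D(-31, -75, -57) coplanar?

The points are coplanar iff AB · (AC × AD) = 0.
Expanding, this is linear in r: (-34914)r + (7227198) = 0.
So r = 207.

207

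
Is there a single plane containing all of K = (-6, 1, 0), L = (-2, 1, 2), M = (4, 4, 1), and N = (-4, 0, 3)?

No

With K as base: KL = (4, 0, 2), KM = (10, 3, 1), KN = (2, -1, 3).
KM × KN = (10, -28, -16).
KL · (KM × KN) = 8.
Since 8 ≠ 0, the four points are not coplanar.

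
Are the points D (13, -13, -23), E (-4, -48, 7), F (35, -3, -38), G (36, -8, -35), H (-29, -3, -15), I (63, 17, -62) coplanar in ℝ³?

The plane through D, E, F has normal n = DE × DF = (225, 405, 600) and equation n·P = -16140.
Checking the remaining points: n·G = -16140, n·H = -16740, n·I = -16140.
Since n·H = -16740 ≠ -16140, H is off the plane and the points are not all coplanar.

No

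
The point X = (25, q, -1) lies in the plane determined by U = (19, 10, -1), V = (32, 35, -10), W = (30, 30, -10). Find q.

25

Coplanarity requires UV · (UW × UX) = 0.
UV = (13, 25, -9), UW = (11, 20, -9); the triple product is linear in q with coefficient 18 and constant term -450.
Setting it to zero: q = 25.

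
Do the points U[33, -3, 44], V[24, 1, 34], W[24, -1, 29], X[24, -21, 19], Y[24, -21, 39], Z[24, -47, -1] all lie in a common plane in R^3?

The plane through U, V, W has normal n = UV × UW = (-40, -45, 18) and equation n·P = -393.
Checking the remaining points: n·X = 327, n·Y = 687, n·Z = 1137.
Since n·X = 327 ≠ -393, X is off the plane and the points are not all coplanar.

No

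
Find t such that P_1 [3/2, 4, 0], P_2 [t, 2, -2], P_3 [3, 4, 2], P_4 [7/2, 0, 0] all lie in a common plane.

1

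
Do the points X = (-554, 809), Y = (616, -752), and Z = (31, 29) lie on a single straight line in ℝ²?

No

XY = (1170, -1561), XZ = (585, -780).
det[XY; XZ] = (1170)(-780) − (-1561)(585) = 585.
The determinant is nonzero, so they are not collinear.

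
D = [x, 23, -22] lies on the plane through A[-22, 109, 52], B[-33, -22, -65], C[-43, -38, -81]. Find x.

-15

Coplanarity requires AB · (AC × AD) = 0.
AB = (-11, -131, -117), AC = (-21, -147, -133); the triple product is linear in x with coefficient 224 and constant term 3360.
Setting it to zero: x = -15.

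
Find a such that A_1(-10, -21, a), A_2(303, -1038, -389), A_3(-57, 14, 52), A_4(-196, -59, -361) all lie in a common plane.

119

Coplanarity ⇔ det[A_1A_2; A_1A_3; A_1A_4] = 0.
Expanding, this is linear in a: (-172508)a + (20528452) = 0.
So a = 119.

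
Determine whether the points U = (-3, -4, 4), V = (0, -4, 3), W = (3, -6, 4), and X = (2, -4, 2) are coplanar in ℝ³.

No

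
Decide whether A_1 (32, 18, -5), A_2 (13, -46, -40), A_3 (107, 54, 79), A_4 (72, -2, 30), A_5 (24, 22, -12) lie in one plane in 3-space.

The plane through A_1, A_2, A_3 has normal n = A_1A_2 × A_1A_3 = (-4116, -1029, 4116) and equation n·P = -170814.
Checking the remaining points: n·A_4 = -170814, n·A_5 = -170814.
All equal -170814, so all 5 points lie in one plane.

Yes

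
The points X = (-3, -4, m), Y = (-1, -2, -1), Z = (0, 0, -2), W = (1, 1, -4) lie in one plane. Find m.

3

The points are coplanar iff XY · (XZ × XW) = 0.
Expanding, this is linear in m: (1)m + (-3) = 0.
So m = 3.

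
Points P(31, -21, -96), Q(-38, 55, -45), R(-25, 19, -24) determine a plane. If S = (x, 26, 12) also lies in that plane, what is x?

The plane through P, Q, R has equation 3432x + 2112y + 1496z = -81576.
Substituting S: (3432)x + (72864) = -81576, so x = -45.

-45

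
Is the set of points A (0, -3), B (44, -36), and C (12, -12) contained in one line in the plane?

AB = (44, -33), AC = (12, -9).
det[AB; AC] = (44)(-9) − (-33)(12) = 0.
The determinant is zero, so the points are collinear.

Yes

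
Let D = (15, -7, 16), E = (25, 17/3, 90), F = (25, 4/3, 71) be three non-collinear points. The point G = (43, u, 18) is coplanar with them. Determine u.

-55/3

A normal to the plane is n = DE × DF = (80, 190, -130/3).
G lies in the plane iff n · DG = 0.
This gives (190)u + (10450/3) = 0, so u = -55/3.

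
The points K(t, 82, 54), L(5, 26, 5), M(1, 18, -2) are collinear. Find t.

33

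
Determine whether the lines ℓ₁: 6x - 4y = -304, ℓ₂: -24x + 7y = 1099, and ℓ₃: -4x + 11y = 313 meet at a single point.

The three lines meet at one point iff the augmented coefficient matrix [aᵢ bᵢ cᵢ] has rank < 3, i.e. its determinant vanishes.
Here the determinant is -108.
Nonzero, so no common point exists.

No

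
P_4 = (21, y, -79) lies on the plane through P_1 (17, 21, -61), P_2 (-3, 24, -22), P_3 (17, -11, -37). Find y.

Coplanarity requires P_1P_2 · (P_1P_3 × P_1P_4) = 0.
P_1P_2 = (-20, 3, 39), P_1P_3 = (0, -32, 24); the triple product is linear in y with coefficient 480 and constant term -16320.
Setting it to zero: y = 34.

34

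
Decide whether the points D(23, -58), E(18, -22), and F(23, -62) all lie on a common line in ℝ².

No

DE = (-5, 36), DF = (0, -4).
Twice the signed area of △DEF is (-5)(-4) − (36)(0) = 20.
The area is nonzero, so the three points are not collinear.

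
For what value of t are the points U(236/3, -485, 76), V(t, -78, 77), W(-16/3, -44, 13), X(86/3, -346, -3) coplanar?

74/3

Coplanarity ⇔ det[UV; UW; UX] = 0.
Expanding, this is linear in t: (-26082)t + (643356) = 0.
So t = 74/3.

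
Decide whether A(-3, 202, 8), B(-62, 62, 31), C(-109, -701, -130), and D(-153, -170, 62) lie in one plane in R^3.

With A as base: AB = (-59, -140, 23), AC = (-106, -903, -138), AD = (-150, -372, 54).
AC × AD = (-100098, 26424, -96018).
AB · (AC × AD) = -1992.
Since -1992 ≠ 0, the four points are not coplanar.

No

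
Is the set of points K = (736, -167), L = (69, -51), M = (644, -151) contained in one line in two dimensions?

Yes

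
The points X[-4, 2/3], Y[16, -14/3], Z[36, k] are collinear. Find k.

-10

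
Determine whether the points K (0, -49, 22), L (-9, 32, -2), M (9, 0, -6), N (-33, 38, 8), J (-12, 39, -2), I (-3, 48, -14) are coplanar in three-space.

The plane through K, L, M has normal n = KL × KM = (-1092, -468, -1170) and equation n·P = -2808.
Checking the remaining points: n·N = 8892, n·J = -2808, n·I = -2808.
Since n·N = 8892 ≠ -2808, N is off the plane and the points are not all coplanar.

No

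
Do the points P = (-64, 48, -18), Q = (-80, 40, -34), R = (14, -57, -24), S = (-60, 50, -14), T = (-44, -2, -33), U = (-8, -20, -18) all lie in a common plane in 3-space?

The plane through P, Q, R has normal n = PQ × PR = (-1632, -1344, 2304) and equation n·X = -1536.
Checking the remaining points: n·S = -1536, n·T = -1536, n·U = -1536.
All equal -1536, so all 6 points lie in one plane.

Yes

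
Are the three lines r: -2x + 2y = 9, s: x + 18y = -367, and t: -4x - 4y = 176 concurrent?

Intersecting r and s: solving the 2×2 system gives (x, y) = (-448/19, -725/38).
Substitute into t: (-4)(-448/19) + (-4)(-725/38) = 3242/19.
But t requires 176 ≠ 3242/19, so the three lines have no common point.

No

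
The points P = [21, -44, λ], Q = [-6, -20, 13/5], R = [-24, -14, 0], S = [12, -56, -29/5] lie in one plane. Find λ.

The points are coplanar iff PQ · (PR × PS) = 0.
Expanding, this is linear in λ: (-540)λ + (540) = 0.
So λ = 1.

1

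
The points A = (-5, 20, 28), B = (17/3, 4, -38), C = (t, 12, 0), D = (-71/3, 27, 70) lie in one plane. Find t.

-5

Normal to plane ABD: n = (-210, 784, -224); plane equation n·P = 10458.
Requiring n·C = 10458: (-210)t + (9408) = 10458.
So t = -5.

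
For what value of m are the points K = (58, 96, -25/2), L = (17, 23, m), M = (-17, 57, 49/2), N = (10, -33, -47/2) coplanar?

Coplanarity ⇔ det[KL; KM; KN] = 0.
Expanding, this is linear in m: (7803)m + (148257/2) = 0.
So m = -19/2.

-19/2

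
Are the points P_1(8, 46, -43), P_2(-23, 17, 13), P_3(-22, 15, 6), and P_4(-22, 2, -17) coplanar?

Yes

With P_1 as base: P_1P_2 = (-31, -29, 56), P_1P_3 = (-30, -31, 49), P_1P_4 = (-30, -44, 26).
P_1P_3 × P_1P_4 = (1350, -690, 390).
P_1P_2 · (P_1P_3 × P_1P_4) = 0.
The scalar triple product vanishes, so the four points are coplanar.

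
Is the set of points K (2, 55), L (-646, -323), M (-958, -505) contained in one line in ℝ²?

KL = (-648, -378), KM = (-960, -560).
Checking proportionality: KM = 40/27·KL, so the vectors are parallel and the points are collinear.

Yes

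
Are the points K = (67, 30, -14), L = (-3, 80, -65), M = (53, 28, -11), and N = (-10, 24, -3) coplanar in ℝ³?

Yes

The four points are coplanar iff the 3×3 determinant with rows KL, KM, KN is zero.
Rows: (-70, 50, -51), (-14, -2, 3), (-77, -6, 11).
Expanding along the first row: (-70)(-4) − (50)(77) + (-51)(-70) = 0.
Zero determinant ⇒ coplanar.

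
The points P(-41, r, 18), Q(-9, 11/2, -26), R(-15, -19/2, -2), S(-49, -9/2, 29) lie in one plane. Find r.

-5/2

The points are coplanar iff PQ · (PR × PS) = 0.
Expanding, this is linear in r: (630)r + (1575) = 0.
So r = -5/2.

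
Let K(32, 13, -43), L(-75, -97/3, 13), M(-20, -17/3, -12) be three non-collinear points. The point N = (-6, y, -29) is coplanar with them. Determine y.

-25/3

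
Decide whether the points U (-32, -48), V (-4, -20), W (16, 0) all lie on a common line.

UV = (28, 28), UW = (48, 48).
Checking proportionality: UW = 12/7·UV, so the vectors are parallel and the points are collinear.

Yes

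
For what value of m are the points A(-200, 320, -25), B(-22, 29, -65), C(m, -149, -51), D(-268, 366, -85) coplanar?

110

Coplanarity ⇔ det[AB; AC; AD] = 0.
Expanding, this is linear in m: (-19300)m + (2123000) = 0.
So m = 110.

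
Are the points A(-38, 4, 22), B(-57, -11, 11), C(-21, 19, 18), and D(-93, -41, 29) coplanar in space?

No

A normal to the plane through A, B, C is n = AB × AC = (225, -263, -30).
The plane has equation n·P = -10262. For D: n·D = -11012.
-11012 ≠ -10262, so D is off the plane.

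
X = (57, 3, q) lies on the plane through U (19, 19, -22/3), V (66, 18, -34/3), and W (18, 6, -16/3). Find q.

-25/3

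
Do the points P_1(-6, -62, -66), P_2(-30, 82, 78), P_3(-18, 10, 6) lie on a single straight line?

P_1P_2 = (-24, 144, 144), P_1P_3 = (-12, 72, 72).
P_1P_2 × P_1P_3 = (0, 0, 0).
The cross product vanishes, so the three points are collinear.

Yes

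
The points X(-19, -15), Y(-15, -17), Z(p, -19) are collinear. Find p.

Collinearity: (Z − X) must be parallel to (Y − X) = (4, -2).
Cross-multiplying the components: (p − (-19))·(-2) = (-4)·(4).
Solving gives p = -11.

-11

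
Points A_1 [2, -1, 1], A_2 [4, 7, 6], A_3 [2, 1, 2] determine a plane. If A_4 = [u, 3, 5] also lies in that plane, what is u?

6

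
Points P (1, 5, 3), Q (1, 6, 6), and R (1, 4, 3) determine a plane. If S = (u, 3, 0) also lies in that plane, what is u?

1

Coplanarity requires PQ · (PR × PS) = 0.
PQ = (0, 1, 3), PR = (0, -1, 0); the triple product is linear in u with coefficient 3 and constant term -3.
Setting it to zero: u = 1.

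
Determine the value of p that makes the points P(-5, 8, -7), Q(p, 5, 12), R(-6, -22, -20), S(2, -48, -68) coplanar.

-10

Coplanarity ⇔ det[PQ; PR; PS] = 0.
Expanding, this is linear in p: (1102)p + (11020) = 0.
So p = -10.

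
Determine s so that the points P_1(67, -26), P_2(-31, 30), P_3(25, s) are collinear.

-2

Collinearity: (P_3 − P_1) must be parallel to (P_2 − P_1) = (-98, 56).
Cross-multiplying the components: (s − (-26))·(-98) = (-42)·(56).
Solving gives s = -2.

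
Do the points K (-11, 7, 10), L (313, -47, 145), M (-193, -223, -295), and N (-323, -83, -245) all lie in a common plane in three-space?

Yes

The four points are coplanar iff the 3×3 determinant with rows KL, KM, KN is zero.
Rows: (324, -54, 135), (-182, -230, -305), (-312, -90, -255).
Expanding along the first row: (324)(31200) − (-54)(-48750) + (135)(-55380) = 0.
Zero determinant ⇒ coplanar.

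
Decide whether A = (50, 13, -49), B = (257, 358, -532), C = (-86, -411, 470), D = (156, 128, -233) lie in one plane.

No

With A as base: AB = (207, 345, -483), AC = (-136, -424, 519), AD = (106, 115, -184).
AC × AD = (18331, 29990, 29304).
AB · (AC × AD) = -12765.
Since -12765 ≠ 0, the four points are not coplanar.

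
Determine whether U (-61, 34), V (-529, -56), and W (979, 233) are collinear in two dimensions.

UV = (-468, -90), UW = (1040, 199).
Twice the signed area of △UVW is (-468)(199) − (-90)(1040) = 468.
The area is nonzero, so the three points are not collinear.

No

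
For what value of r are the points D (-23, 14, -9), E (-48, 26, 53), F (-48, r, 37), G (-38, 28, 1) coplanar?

The points are coplanar iff DE · (DF × DG) = 0.
Expanding, this is linear in r: (680)r + (-20400) = 0.
So r = 30.

30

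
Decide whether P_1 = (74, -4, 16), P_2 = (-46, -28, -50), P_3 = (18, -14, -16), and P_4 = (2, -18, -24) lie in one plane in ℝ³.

Yes

The four points are coplanar iff the 3×3 determinant with rows P_1P_2, P_1P_3, P_1P_4 is zero.
Rows: (-120, -24, -66), (-56, -10, -32), (-72, -14, -40).
Expanding along the first row: (-120)(-48) − (-24)(-64) + (-66)(64) = 0.
Zero determinant ⇒ coplanar.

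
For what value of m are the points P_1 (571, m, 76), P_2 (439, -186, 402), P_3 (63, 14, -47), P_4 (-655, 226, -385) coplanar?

-98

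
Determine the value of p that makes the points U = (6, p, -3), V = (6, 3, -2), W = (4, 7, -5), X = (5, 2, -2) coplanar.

The points are coplanar iff UV · (UW × UX) = 0.
Expanding, this is linear in p: (-3)p + (15) = 0.
So p = 5.

5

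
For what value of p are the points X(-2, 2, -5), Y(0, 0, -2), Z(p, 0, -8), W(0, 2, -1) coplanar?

The points are coplanar iff XY · (XZ × XW) = 0.
Expanding, this is linear in p: (8)p + (24) = 0.
So p = -3.

-3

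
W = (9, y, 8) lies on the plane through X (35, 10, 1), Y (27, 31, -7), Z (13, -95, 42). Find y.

-7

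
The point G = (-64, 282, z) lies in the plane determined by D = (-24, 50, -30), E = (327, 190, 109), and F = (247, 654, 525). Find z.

178

A normal to the plane is n = DE × DF = (-6256, -157136, 174064).
G lies in the plane iff n · DG = 0.
This gives (174064)z + (-30983392) = 0, so z = 178.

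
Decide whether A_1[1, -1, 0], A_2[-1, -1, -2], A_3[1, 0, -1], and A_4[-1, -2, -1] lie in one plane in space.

Yes

The four points are coplanar iff the 3×3 determinant with rows A_1A_2, A_1A_3, A_1A_4 is zero.
Rows: (-2, 0, -2), (0, 1, -1), (-2, -1, -1).
Expanding along the first row: (-2)(-2) − (0)(-2) + (-2)(2) = 0.
Zero determinant ⇒ coplanar.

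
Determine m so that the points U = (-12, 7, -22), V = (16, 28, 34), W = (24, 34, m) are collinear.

Collinearity requires UV × UW = 0; each component is linear in m.
The x-component gives (21)m + (-1050) = 0, so m = 50.
The remaining components then also vanish.

50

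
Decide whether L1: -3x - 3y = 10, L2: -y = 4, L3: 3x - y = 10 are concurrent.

Intersecting L1 and L2: solving the 2×2 system gives (x, y) = (2/3, -4).
Substitute into L3: (3)(2/3) + (-1)(-4) = 6.
But L3 requires 10 ≠ 6, so the three lines have no common point.

No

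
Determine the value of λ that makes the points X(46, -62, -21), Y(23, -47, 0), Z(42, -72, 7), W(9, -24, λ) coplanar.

-14

Normal to plane XYZ: n = (630, 560, 290); plane equation n·P = -11830.
Requiring n·W = -11830: (290)λ + (-7770) = -11830.
So λ = -14.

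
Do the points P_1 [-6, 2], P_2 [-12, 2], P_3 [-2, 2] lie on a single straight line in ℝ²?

P_1P_2 = (-6, 0), P_1P_3 = (4, 0).
Twice the signed area of △P_1P_2P_3 is (-6)(0) − (0)(4) = 0.
The triangle is degenerate (zero area), so the points are collinear.

Yes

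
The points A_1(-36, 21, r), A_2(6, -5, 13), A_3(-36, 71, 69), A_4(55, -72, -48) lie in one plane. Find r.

The points are coplanar iff A_1A_2 · (A_1A_3 × A_1A_4) = 0.
Expanding, this is linear in r: (910)r + (-53690) = 0.
So r = 59.

59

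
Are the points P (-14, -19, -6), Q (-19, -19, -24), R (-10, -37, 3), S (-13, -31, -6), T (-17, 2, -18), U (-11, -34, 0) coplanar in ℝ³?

The plane through P, Q, R has normal n = PQ × PR = (-324, -27, 90) and equation n·X = 4509.
Checking the remaining points: n·S = 4509, n·T = 3834, n·U = 4482.
Since n·T = 3834 ≠ 4509, T is off the plane and the points are not all coplanar.

No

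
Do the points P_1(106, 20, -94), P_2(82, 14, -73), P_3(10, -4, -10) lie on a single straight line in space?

Yes

P_1P_2 = (-24, -6, 21), P_1P_3 = (-96, -24, 84).
P_1P_2 × P_1P_3 = (0, 0, 0).
The cross product vanishes, so the three points are collinear.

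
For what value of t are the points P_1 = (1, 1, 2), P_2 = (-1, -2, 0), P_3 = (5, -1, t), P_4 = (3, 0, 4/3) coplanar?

Normal to plane P_1P_2P_4: n = (0, -16/3, 8); plane equation n·P = 32/3.
Requiring n·P_3 = 32/3: (8)t + (16/3) = 32/3.
So t = 2/3.

2/3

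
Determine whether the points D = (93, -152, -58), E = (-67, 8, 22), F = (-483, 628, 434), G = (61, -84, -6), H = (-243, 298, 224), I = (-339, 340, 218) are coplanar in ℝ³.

Yes

The plane through D, E, F has normal n = DE × DF = (16320, 32640, -32640) and equation n·P = -1550400.
Checking the remaining points: n·G = -1550400, n·H = -1550400, n·I = -1550400.
All equal -1550400, so all 6 points lie in one plane.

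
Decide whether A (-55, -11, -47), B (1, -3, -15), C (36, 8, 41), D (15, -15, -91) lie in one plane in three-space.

The four points are coplanar iff the 3×3 determinant with rows AB, AC, AD is zero.
Rows: (56, 8, 32), (91, 19, 88), (70, -4, -44).
Expanding along the first row: (56)(-484) − (8)(-10164) + (32)(-1694) = 0.
Zero determinant ⇒ coplanar.

Yes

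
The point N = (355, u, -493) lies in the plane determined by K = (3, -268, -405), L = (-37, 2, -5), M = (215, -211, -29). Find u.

-598

Coplanarity requires KL · (KM × KN) = 0.
KL = (-40, 270, 400), KM = (212, 57, 376); the triple product is linear in u with coefficient 99840 and constant term 59704320.
Setting it to zero: u = -598.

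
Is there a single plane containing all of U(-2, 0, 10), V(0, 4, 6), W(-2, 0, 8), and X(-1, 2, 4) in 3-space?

Yes

The four points are coplanar iff the 3×3 determinant with rows UV, UW, UX is zero.
Rows: (2, 4, -4), (0, 0, -2), (1, 2, -6).
Expanding along the first row: (2)(4) − (4)(2) + (-4)(0) = 0.
Zero determinant ⇒ coplanar.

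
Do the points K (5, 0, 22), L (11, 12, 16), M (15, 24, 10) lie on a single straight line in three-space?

KL = (6, 12, -6), KM = (10, 24, -12).
KL × KM = (0, 12, 24).
The cross product is nonzero, so the points do not lie on one line.

No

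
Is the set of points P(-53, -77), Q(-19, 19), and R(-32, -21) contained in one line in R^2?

PQ = (34, 96), PR = (21, 56).
If collinear, PR would be a scalar multiple of PQ. But (34)·(56) ≠ (96)·(21) (difference -112), so they are not parallel; the points are not collinear.

No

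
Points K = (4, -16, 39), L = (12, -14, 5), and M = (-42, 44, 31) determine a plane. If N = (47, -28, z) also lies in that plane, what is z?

-79

The plane through K, L, M has equation 2024x + 1628y + 572z = 4356.
Substituting N: (572)z + (49544) = 4356, so z = -79.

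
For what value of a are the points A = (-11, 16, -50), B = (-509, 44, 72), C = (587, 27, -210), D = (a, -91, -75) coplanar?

The points are coplanar iff AB · (AC × AD) = 0.
Expanding, this is linear in a: (-5822)a + (1210976) = 0.
So a = 208.

208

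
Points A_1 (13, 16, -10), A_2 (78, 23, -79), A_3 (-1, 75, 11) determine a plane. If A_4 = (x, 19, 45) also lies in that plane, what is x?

-38

Coplanarity requires A_1A_2 · (A_1A_3 × A_1A_4) = 0.
A_1A_2 = (65, 7, -69), A_1A_3 = (-14, 59, 21); the triple product is linear in x with coefficient 4218 and constant term 160284.
Setting it to zero: x = -38.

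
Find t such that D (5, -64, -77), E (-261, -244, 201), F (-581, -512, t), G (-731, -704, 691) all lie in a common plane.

535

Normal to plane DEG: n = (39680, -320, 37760); plane equation n·P = -2688640.
Requiring n·F = -2688640: (37760)t + (-22890240) = -2688640.
So t = 535.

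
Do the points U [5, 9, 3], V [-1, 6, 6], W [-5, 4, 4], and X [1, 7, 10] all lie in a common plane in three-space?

The four points are coplanar iff the 3×3 determinant with rows UV, UW, UX is zero.
Rows: (-6, -3, 3), (-10, -5, 1), (-4, -2, 7).
Expanding along the first row: (-6)(-33) − (-3)(-66) + (3)(0) = 0.
Zero determinant ⇒ coplanar.

Yes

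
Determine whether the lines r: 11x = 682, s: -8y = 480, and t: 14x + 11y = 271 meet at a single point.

Intersecting r and s: solving the 2×2 system gives (x, y) = (62, -60).
Substitute into t: (14)(62) + (11)(-60) = 208.
But t requires 271 ≠ 208, so the three lines have no common point.

No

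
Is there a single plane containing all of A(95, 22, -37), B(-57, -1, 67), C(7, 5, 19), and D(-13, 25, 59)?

With A as base: AB = (-152, -23, 104), AC = (-88, -17, 56), AD = (-108, 3, 96).
AC × AD = (-1800, 2400, -2100).
AB · (AC × AD) = 0.
The scalar triple product vanishes, so the four points are coplanar.

Yes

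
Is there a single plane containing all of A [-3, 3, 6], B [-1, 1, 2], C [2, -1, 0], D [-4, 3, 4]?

Yes

The four points are coplanar iff the 3×3 determinant with rows AB, AC, AD is zero.
Rows: (2, -2, -4), (5, -4, -6), (-1, 0, -2).
Expanding along the first row: (2)(8) − (-2)(-16) + (-4)(-4) = 0.
Zero determinant ⇒ coplanar.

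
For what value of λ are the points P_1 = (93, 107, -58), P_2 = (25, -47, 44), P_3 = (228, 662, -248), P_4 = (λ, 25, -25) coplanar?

70

The points are coplanar iff P_1P_2 · (P_1P_3 × P_1P_4) = 0.
Expanding, this is linear in λ: (-27350)λ + (1914500) = 0.
So λ = 70.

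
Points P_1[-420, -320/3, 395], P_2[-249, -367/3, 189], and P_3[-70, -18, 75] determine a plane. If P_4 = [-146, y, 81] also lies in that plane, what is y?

-338/3

A normal to the plane is n = P_1P_2 × P_1P_3 = (69836/3, -17380, 61936/3).
P_4 lies in the plane iff n · P_1P_4 = 0.
This gives (-17380)y + (-5874440/3) = 0, so y = -338/3.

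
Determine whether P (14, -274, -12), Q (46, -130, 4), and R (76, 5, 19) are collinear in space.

Yes

PQ = (32, 144, 16), PR = (62, 279, 31).
Each component of PR is 31/16 times the corresponding component of PQ, so PR = 31/16·PQ and the points are collinear.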